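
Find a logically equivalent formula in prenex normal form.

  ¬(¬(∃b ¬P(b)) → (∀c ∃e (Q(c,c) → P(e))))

∀b ∃c ∀e (P(b) ∧ Q(c,c) ∧ ¬P(e))

First replace A → B with ¬A ∨ B.
  ¬(¬¬(∃b ¬P(b)) ∨ (∀c ∃e (¬Q(c,c) ∨ P(e))))
Move each ¬ inward, flipping quantifiers it crosses:
  (∀b P(b)) ∧ (∃c ∀e (Q(c,c) ∧ ¬P(e)))
All bound variables are already distinct, so no renaming is needed.
Extract every quantifier outward, since the variables are now distinct and don't occur free across branches:
  ∀b ∃c ∀e (P(b) ∧ Q(c,c) ∧ ¬P(e))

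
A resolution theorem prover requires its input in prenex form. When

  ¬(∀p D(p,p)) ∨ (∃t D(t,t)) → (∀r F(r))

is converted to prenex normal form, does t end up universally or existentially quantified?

First replace A → B with ¬A ∨ B.
  ¬(¬(∀p D(p,p)) ∨ (∃t D(t,t))) ∨ (∀r F(r))
Push ¬ through the quantifiers and connectives to reach negation normal form:
  (∀p D(p,p)) ∧ (∀t ¬D(t,t)) ∨ (∀r F(r))
All bound variables are already distinct, so no renaming is needed.
Finally move all quantifiers to the prefix:
  ∀p ∀t ∀r (D(p,p) ∧ ¬D(t,t) ∨ F(r))
The quantifier ∃t sits under an odd number of negations (counting the antecedent side of each →), so it flips to ∀t.

universal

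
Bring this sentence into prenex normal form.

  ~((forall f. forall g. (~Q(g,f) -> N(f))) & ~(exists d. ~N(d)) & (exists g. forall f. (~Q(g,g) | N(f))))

Eliminate → and ↔ using ¬ and ∨.
  ~((forall f. forall g. (~~Q(g,f) | N(f))) & ~(exists d. ~N(d)) & (exists g. forall f. (~Q(g,g) | N(f))))
Drive negations inward (¬∀x A ≡ ∃x ¬A, ¬∃x A ≡ ∀x ¬A, De Morgan for ∧/∨):
  (exists f. exists g. (~Q(g,f) & ~N(f))) | (exists d. ~N(d)) | (forall g. exists f. (Q(g,g) & ~N(f)))
Give each quantifier a distinct variable: g↦v, f↦b.
  (exists f. exists g. (~Q(g,f) & ~N(f))) | (exists d. ~N(d)) | (forall v. exists b. (Q(v,v) & ~N(b)))
Finally move all quantifiers to the prefix:
  exists f. exists g. exists d. forall v. exists b. (~Q(g,f) & ~N(f) | ~N(d) | Q(v,v) & ~N(b))

exists f. exists g. exists d. forall v. exists b. (~Q(g,f) & ~N(f) | ~N(d) | Q(v,v) & ~N(b))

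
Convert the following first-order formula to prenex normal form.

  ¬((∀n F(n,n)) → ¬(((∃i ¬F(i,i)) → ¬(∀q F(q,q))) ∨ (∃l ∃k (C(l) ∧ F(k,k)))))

∀n ∀i ∃q ∃l ∃k (F(n,n) ∧ (F(i,i) ∨ ¬F(q,q) ∨ C(l) ∧ F(k,k)))

Eliminate → and ↔ using ¬ and ∨.
  ¬(¬(∀n F(n,n)) ∨ ¬(¬(∃i ¬F(i,i)) ∨ ¬(∀q F(q,q)) ∨ (∃l ∃k (C(l) ∧ F(k,k)))))
Move each ¬ inward, flipping quantifiers it crosses:
  (∀n F(n,n)) ∧ ((∀i F(i,i)) ∨ (∃q ¬F(q,q)) ∨ (∃l ∃k (C(l) ∧ F(k,k))))
All bound variables are already distinct, so no renaming is needed.
Extract every quantifier outward, since the variables are now distinct and don't occur free across branches:
  ∀n ∀i ∃q ∃l ∃k (F(n,n) ∧ (F(i,i) ∨ ¬F(q,q) ∨ C(l) ∧ F(k,k)))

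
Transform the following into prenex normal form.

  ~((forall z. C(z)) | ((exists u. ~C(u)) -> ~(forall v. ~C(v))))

First replace A → B with ¬A ∨ B.
  ~((forall z. C(z)) | ~(exists u. ~C(u)) | ~(forall v. ~C(v)))
Push ¬ through the quantifiers and connectives to reach negation normal form:
  (exists z. ~C(z)) & (exists u. ~C(u)) & (forall v. ~C(v))
Extract every quantifier outward, since the variables are now distinct and don't occur free across branches:
  exists z. exists u. forall v. (~C(z) & ~C(u) & ~C(v))

exists z. exists u. forall v. (~C(z) & ~C(u) & ~C(v))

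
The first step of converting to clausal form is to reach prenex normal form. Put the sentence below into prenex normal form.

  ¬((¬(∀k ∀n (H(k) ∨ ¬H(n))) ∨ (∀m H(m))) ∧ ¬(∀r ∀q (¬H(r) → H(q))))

∀k ∀n ∃m ∀r ∀q ((H(k) ∨ ¬H(n)) ∧ ¬H(m) ∨ H(r) ∨ H(q))

Eliminate → and ↔ using ¬ and ∨.
  ¬((¬(∀k ∀n (H(k) ∨ ¬H(n))) ∨ (∀m H(m))) ∧ ¬(∀r ∀q (¬¬H(r) ∨ H(q))))
Drive negations inward (¬∀x A ≡ ∃x ¬A, ¬∃x A ≡ ∀x ¬A, De Morgan for ∧/∨):
  (∀k ∀n (H(k) ∨ ¬H(n))) ∧ (∃m ¬H(m)) ∨ (∀r ∀q (H(r) ∨ H(q)))
All bound variables are already distinct, so no renaming is needed.
Pull the quantifiers to the front (each side's bound variable is not free in the other side):
  ∀k ∀n ∃m ∀r ∀q ((H(k) ∨ ¬H(n)) ∧ ¬H(m) ∨ H(r) ∨ H(q))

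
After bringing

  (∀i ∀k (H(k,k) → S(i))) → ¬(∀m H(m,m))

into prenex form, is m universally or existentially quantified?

existential

First replace A → B with ¬A ∨ B.
  ¬(∀i ∀k (¬H(k,k) ∨ S(i))) ∨ ¬(∀m H(m,m))
Drive negations inward (¬∀x A ≡ ∃x ¬A, ¬∃x A ≡ ∀x ¬A, De Morgan for ∧/∨):
  (∃i ∃k (H(k,k) ∧ ¬S(i))) ∨ (∃m ¬H(m,m))
All bound variables are already distinct, so no renaming is needed.
Finally move all quantifiers to the prefix:
  ∃i ∃k ∃m (H(k,k) ∧ ¬S(i) ∨ ¬H(m,m))
The quantifier ∀m sits under an odd number of negations (counting the antecedent side of each →), so it flips to ∃m.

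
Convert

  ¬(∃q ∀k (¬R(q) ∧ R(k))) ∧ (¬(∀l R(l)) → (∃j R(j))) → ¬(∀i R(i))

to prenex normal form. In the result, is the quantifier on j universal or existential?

Eliminate → and ↔ using ¬ and ∨.
  ¬(¬(∃q ∀k (¬R(q) ∧ R(k))) ∧ (¬¬(∀l R(l)) ∨ (∃j R(j)))) ∨ ¬(∀i R(i))
Push ¬ through the quantifiers and connectives to reach negation normal form:
  (∃q ∀k (¬R(q) ∧ R(k))) ∨ (∃l ¬R(l)) ∧ (∀j ¬R(j)) ∨ (∃i ¬R(i))
Pull the quantifiers to the front (each side's bound variable is not free in the other side):
  ∃q ∀k ∃l ∀j ∃i (¬R(q) ∧ R(k) ∨ ¬R(l) ∧ ¬R(j) ∨ ¬R(i))
The quantifier ∃j sits under an odd number of negations (counting the antecedent side of each →), so it flips to ∀j.

universal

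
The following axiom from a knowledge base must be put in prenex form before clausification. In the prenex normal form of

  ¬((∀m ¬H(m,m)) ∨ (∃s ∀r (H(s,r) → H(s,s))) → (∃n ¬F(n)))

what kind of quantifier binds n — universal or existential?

universal

Eliminate → and ↔ using ¬ and ∨.
  ¬(¬((∀m ¬H(m,m)) ∨ (∃s ∀r (¬H(s,r) ∨ H(s,s)))) ∨ (∃n ¬F(n)))
Move each ¬ inward, flipping quantifiers it crosses:
  ((∀m ¬H(m,m)) ∨ (∃s ∀r (¬H(s,r) ∨ H(s,s)))) ∧ (∀n F(n))
Finally move all quantifiers to the prefix:
  ∀m ∃s ∀r ∀n ((¬H(m,m) ∨ ¬H(s,r) ∨ H(s,s)) ∧ F(n))
The quantifier ∃n sits under an odd number of negations (counting the antecedent side of each →), so it flips to ∀n.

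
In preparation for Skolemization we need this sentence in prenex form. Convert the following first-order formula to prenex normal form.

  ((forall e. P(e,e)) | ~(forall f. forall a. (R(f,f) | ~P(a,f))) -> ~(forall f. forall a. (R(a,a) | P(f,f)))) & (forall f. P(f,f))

exists e. forall f. forall a. exists q. exists u1. forall w. ((~P(e,e) & (R(f,f) | ~P(a,f)) | ~R(u1,u1) & ~P(q,q)) & P(w,w))

Rewrite implications/biconditionals: A → B as ¬A ∨ B.
  (~((forall e. P(e,e)) | ~(forall f. forall a. (R(f,f) | ~P(a,f)))) | ~(forall f. forall a. (R(a,a) | P(f,f)))) & (forall f. P(f,f))
Push ¬ through the quantifiers and connectives to reach negation normal form:
  ((exists e. ~P(e,e)) & (forall f. forall a. (R(f,f) | ~P(a,f))) | (exists f. exists a. (~R(a,a) & ~P(f,f)))) & (forall f. P(f,f))
Standardize variables apart so no two quantifiers bind the same name: f↦q, a↦u1, f↦w.
  ((exists e. ~P(e,e)) & (forall f. forall a. (R(f,f) | ~P(a,f))) | (exists q. exists u1. (~R(u1,u1) & ~P(q,q)))) & (forall w. P(w,w))
Extract every quantifier outward, since the variables are now distinct and don't occur free across branches:
  exists e. forall f. forall a. exists q. exists u1. forall w. ((~P(e,e) & (R(f,f) | ~P(a,f)) | ~R(u1,u1) & ~P(q,q)) & P(w,w))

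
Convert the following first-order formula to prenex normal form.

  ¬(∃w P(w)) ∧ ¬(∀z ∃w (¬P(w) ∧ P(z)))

∀w ∃z ∀c (¬P(w) ∧ (P(c) ∨ ¬P(z)))

Push ¬ through the quantifiers and connectives to reach negation normal form:
  (∀w ¬P(w)) ∧ (∃z ∀w (P(w) ∨ ¬P(z)))
Give each quantifier a distinct variable: w↦c.
  (∀w ¬P(w)) ∧ (∃z ∀c (P(c) ∨ ¬P(z)))
Extract every quantifier outward, since the variables are now distinct and don't occur free across branches:
  ∀w ∃z ∀c (¬P(w) ∧ (P(c) ∨ ¬P(z)))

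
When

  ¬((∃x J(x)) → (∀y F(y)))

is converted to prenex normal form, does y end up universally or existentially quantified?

Rewrite implications/biconditionals: A → B as ¬A ∨ B.
  ¬(¬(∃x J(x)) ∨ (∀y F(y)))
Move each ¬ inward, flipping quantifiers it crosses:
  (∃x J(x)) ∧ (∃y ¬F(y))
All bound variables are already distinct, so no renaming is needed.
Pull the quantifiers to the front (each side's bound variable is not free in the other side):
  ∃x ∃y (J(x) ∧ ¬F(y))
The quantifier ∀y sits under an odd number of negations (counting the antecedent side of each →), so it flips to ∃y.

existential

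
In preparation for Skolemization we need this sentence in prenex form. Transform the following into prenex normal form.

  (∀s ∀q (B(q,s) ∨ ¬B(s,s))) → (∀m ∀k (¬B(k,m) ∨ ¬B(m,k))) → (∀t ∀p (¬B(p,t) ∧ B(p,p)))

∃s ∃q ∃m ∃k ∀t ∀p (¬B(q,s) ∧ B(s,s) ∨ B(k,m) ∧ B(m,k) ∨ ¬B(p,t) ∧ B(p,p))

Rewrite implications/biconditionals: A → B as ¬A ∨ B.
  ¬(∀s ∀q (B(q,s) ∨ ¬B(s,s))) ∨ ¬(∀m ∀k (¬B(k,m) ∨ ¬B(m,k))) ∨ (∀t ∀p (¬B(p,t) ∧ B(p,p)))
Push ¬ through the quantifiers and connectives to reach negation normal form:
  (∃s ∃q (¬B(q,s) ∧ B(s,s))) ∨ (∃m ∃k (B(k,m) ∧ B(m,k))) ∨ (∀t ∀p (¬B(p,t) ∧ B(p,p)))
Finally move all quantifiers to the prefix:
  ∃s ∃q ∃m ∃k ∀t ∀p (¬B(q,s) ∧ B(s,s) ∨ B(k,m) ∧ B(m,k) ∨ ¬B(p,t) ∧ B(p,p))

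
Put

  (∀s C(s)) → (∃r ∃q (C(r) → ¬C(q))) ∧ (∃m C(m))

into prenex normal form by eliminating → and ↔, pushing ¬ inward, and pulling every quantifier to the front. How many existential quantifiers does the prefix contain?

First replace A → B with ¬A ∨ B.
  ¬(∀s C(s)) ∨ (∃r ∃q (¬C(r) ∨ ¬C(q))) ∧ (∃m C(m))
Push ¬ through the quantifiers and connectives to reach negation normal form:
  (∃s ¬C(s)) ∨ (∃r ∃q (¬C(r) ∨ ¬C(q))) ∧ (∃m C(m))
Finally move all quantifiers to the prefix:
  ∃s ∃r ∃q ∃m (¬C(s) ∨ (¬C(r) ∨ ¬C(q)) ∧ C(m))
The prefix is ∃s ∃r ∃q ∃m: 0 universal, 4 existential.

4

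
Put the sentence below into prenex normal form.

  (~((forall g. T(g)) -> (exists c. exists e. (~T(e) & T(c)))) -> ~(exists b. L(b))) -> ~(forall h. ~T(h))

Eliminate → and ↔ using ¬ and ∨.
  ~(~~(~(forall g. T(g)) | (exists c. exists e. (~T(e) & T(c)))) | ~(exists b. L(b))) | ~(forall h. ~T(h))
Move each ¬ inward, flipping quantifiers it crosses:
  (forall g. T(g)) & (forall c. forall e. (T(e) | ~T(c))) & (exists b. L(b)) | (exists h. T(h))
All bound variables are already distinct, so no renaming is needed.
Extract every quantifier outward, since the variables are now distinct and don't occur free across branches:
  forall g. forall c. forall e. exists b. exists h. (T(g) & (T(e) | ~T(c)) & L(b) | T(h))

forall g. forall c. forall e. exists b. exists h. (T(g) & (T(e) | ~T(c)) & L(b) | T(h))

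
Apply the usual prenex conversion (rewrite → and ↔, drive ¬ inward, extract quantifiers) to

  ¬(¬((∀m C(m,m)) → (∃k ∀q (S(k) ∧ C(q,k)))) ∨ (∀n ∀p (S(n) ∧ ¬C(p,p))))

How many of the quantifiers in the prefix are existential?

Eliminate → and ↔ using ¬ and ∨.
  ¬(¬(¬(∀m C(m,m)) ∨ (∃k ∀q (S(k) ∧ C(q,k)))) ∨ (∀n ∀p (S(n) ∧ ¬C(p,p))))
Move each ¬ inward, flipping quantifiers it crosses:
  ((∃m ¬C(m,m)) ∨ (∃k ∀q (S(k) ∧ C(q,k)))) ∧ (∃n ∃p (¬S(n) ∨ C(p,p)))
All bound variables are already distinct, so no renaming is needed.
Finally move all quantifiers to the prefix:
  ∃m ∃k ∀q ∃n ∃p ((¬C(m,m) ∨ S(k) ∧ C(q,k)) ∧ (¬S(n) ∨ C(p,p)))
The prefix is ∃m ∃k ∀q ∃n ∃p: 1 universal, 4 existential.

4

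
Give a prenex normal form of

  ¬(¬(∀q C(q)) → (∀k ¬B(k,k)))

First replace A → B with ¬A ∨ B.
  ¬(¬¬(∀q C(q)) ∨ (∀k ¬B(k,k)))
Push ¬ through the quantifiers and connectives to reach negation normal form:
  (∃q ¬C(q)) ∧ (∃k B(k,k))
Finally move all quantifiers to the prefix:
  ∃q ∃k (¬C(q) ∧ B(k,k))

∃q ∃k (¬C(q) ∧ B(k,k))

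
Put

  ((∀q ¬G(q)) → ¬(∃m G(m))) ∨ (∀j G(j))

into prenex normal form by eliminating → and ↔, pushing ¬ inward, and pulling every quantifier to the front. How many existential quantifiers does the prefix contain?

1

Eliminate → and ↔ using ¬ and ∨.
  ¬(∀q ¬G(q)) ∨ ¬(∃m G(m)) ∨ (∀j G(j))
Drive negations inward (¬∀x A ≡ ∃x ¬A, ¬∃x A ≡ ∀x ¬A, De Morgan for ∧/∨):
  (∃q G(q)) ∨ (∀m ¬G(m)) ∨ (∀j G(j))
Extract every quantifier outward, since the variables are now distinct and don't occur free across branches:
  ∃q ∀m ∀j (G(q) ∨ ¬G(m) ∨ G(j))
The prefix is ∃q ∀m ∀j: 2 universal, 1 existential.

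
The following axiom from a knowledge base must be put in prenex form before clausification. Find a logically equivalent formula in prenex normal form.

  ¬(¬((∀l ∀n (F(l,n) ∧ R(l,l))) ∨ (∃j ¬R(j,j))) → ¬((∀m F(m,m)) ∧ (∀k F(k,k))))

First replace A → B with ¬A ∨ B.
  ¬(¬¬((∀l ∀n (F(l,n) ∧ R(l,l))) ∨ (∃j ¬R(j,j))) ∨ ¬((∀m F(m,m)) ∧ (∀k F(k,k))))
Drive negations inward (¬∀x A ≡ ∃x ¬A, ¬∃x A ≡ ∀x ¬A, De Morgan for ∧/∨):
  (∃l ∃n (¬F(l,n) ∨ ¬R(l,l))) ∧ (∀j R(j,j)) ∧ (∀m F(m,m)) ∧ (∀k F(k,k))
All bound variables are already distinct, so no renaming is needed.
Finally move all quantifiers to the prefix:
  ∃l ∃n ∀j ∀m ∀k ((¬F(l,n) ∨ ¬R(l,l)) ∧ R(j,j) ∧ F(m,m) ∧ F(k,k))

∃l ∃n ∀j ∀m ∀k ((¬F(l,n) ∨ ¬R(l,l)) ∧ R(j,j) ∧ F(m,m) ∧ F(k,k))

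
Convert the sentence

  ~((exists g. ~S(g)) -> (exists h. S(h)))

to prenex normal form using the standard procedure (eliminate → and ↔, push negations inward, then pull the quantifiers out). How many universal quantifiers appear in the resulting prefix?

1

First replace A → B with ¬A ∨ B.
  ~(~(exists g. ~S(g)) | (exists h. S(h)))
Drive negations inward (¬∀x A ≡ ∃x ¬A, ¬∃x A ≡ ∀x ¬A, De Morgan for ∧/∨):
  (exists g. ~S(g)) & (forall h. ~S(h))
All bound variables are already distinct, so no renaming is needed.
Extract every quantifier outward, since the variables are now distinct and don't occur free across branches:
  exists g. forall h. (~S(g) & ~S(h))
The prefix is exists g forall h: 1 universal, 1 existential.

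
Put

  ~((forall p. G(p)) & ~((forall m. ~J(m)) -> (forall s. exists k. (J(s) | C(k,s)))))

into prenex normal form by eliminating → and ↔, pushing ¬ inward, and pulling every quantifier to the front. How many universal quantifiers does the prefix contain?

Eliminate → and ↔ using ¬ and ∨.
  ~((forall p. G(p)) & ~(~(forall m. ~J(m)) | (forall s. exists k. (J(s) | C(k,s)))))
Move each ¬ inward, flipping quantifiers it crosses:
  (exists p. ~G(p)) | (exists m. J(m)) | (forall s. exists k. (J(s) | C(k,s)))
Finally move all quantifiers to the prefix:
  exists p. exists m. forall s. exists k. (~G(p) | J(m) | J(s) | C(k,s))
The prefix is exists p exists m forall s exists k: 1 universal, 3 existential.

1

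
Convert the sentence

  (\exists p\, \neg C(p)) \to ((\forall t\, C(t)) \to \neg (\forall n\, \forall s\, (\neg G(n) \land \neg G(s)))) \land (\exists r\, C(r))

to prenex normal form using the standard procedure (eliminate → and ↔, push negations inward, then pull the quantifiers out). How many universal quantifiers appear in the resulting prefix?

Eliminate → and ↔ using ¬ and ∨.
  \neg (\exists p\, \neg C(p)) \lor (\neg (\forall t\, C(t)) \lor \neg (\forall n\, \forall s\, (\neg G(n) \land \neg G(s)))) \land (\exists r\, C(r))
Push ¬ through the quantifiers and connectives to reach negation normal form:
  (\forall p\, C(p)) \lor ((\exists t\, \neg C(t)) \lor (\exists n\, \exists s\, (G(n) \lor G(s)))) \land (\exists r\, C(r))
All bound variables are already distinct, so no renaming is needed.
Extract every quantifier outward, since the variables are now distinct and don't occur free across branches:
  \forall p\, \exists t\, \exists n\, \exists s\, \exists r\, (C(p) \lor (\neg C(t) \lor G(n) \lor G(s)) \land C(r))
The prefix is \forall p \exists t \exists n \exists s \exists r: 1 universal, 4 existential.

1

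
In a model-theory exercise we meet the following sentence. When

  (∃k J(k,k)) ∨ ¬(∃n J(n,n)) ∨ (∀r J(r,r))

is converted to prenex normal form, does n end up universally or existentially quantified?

universal

Push ¬ through the quantifiers and connectives to reach negation normal form:
  (∃k J(k,k)) ∨ (∀n ¬J(n,n)) ∨ (∀r J(r,r))
All bound variables are already distinct, so no renaming is needed.
Pull the quantifiers to the front (each side's bound variable is not free in the other side):
  ∃k ∀n ∀r (J(k,k) ∨ ¬J(n,n) ∨ J(r,r))
The quantifier ∃n sits under an odd number of negations, so it flips to ∀n.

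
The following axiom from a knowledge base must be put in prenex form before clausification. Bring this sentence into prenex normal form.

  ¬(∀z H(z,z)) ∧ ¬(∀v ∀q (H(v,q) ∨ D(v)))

∃z ∃v ∃q (¬H(z,z) ∧ ¬H(v,q) ∧ ¬D(v))

Move each ¬ inward, flipping quantifiers it crosses:
  (∃z ¬H(z,z)) ∧ (∃v ∃q (¬H(v,q) ∧ ¬D(v)))
All bound variables are already distinct, so no renaming is needed.
Extract every quantifier outward, since the variables are now distinct and don't occur free across branches:
  ∃z ∃v ∃q (¬H(z,z) ∧ ¬H(v,q) ∧ ¬D(v))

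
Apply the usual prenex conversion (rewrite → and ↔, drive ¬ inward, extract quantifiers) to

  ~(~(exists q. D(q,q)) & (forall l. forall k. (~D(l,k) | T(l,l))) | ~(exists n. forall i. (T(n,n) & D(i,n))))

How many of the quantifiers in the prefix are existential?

Move each ¬ inward, flipping quantifiers it crosses:
  ((exists q. D(q,q)) | (exists l. exists k. (D(l,k) & ~T(l,l)))) & (exists n. forall i. (T(n,n) & D(i,n)))
Pull the quantifiers to the front (each side's bound variable is not free in the other side):
  exists q. exists l. exists k. exists n. forall i. ((D(q,q) | D(l,k) & ~T(l,l)) & T(n,n) & D(i,n))
The prefix is exists q exists l exists k exists n forall i: 1 universal, 4 existential.

4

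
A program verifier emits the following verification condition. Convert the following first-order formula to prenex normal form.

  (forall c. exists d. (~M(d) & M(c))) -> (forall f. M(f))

Eliminate → and ↔ using ¬ and ∨.
  ~(forall c. exists d. (~M(d) & M(c))) | (forall f. M(f))
Move each ¬ inward, flipping quantifiers it crosses:
  (exists c. forall d. (M(d) | ~M(c))) | (forall f. M(f))
Pull the quantifiers to the front (each side's bound variable is not free in the other side):
  exists c. forall d. forall f. (M(d) | ~M(c) | M(f))

exists c. forall d. forall f. (M(d) | ~M(c) | M(f))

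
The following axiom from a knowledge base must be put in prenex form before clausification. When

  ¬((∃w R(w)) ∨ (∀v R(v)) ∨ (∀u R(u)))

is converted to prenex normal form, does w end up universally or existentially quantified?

Drive negations inward (¬∀x A ≡ ∃x ¬A, ¬∃x A ≡ ∀x ¬A, De Morgan for ∧/∨):
  (∀w ¬R(w)) ∧ (∃v ¬R(v)) ∧ (∃u ¬R(u))
Finally move all quantifiers to the prefix:
  ∀w ∃v ∃u (¬R(w) ∧ ¬R(v) ∧ ¬R(u))
The quantifier ∃w sits under an odd number of negations, so it flips to ∀w.

universal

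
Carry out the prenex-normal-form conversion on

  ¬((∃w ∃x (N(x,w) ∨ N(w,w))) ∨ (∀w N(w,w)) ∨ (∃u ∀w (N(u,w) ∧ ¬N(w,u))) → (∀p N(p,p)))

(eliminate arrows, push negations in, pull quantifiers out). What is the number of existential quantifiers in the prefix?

Rewrite implications/biconditionals: A → B as ¬A ∨ B.
  ¬(¬((∃w ∃x (N(x,w) ∨ N(w,w))) ∨ (∀w N(w,w)) ∨ (∃u ∀w (N(u,w) ∧ ¬N(w,u)))) ∨ (∀p N(p,p)))
Move each ¬ inward, flipping quantifiers it crosses:
  ((∃w ∃x (N(x,w) ∨ N(w,w))) ∨ (∀w N(w,w)) ∨ (∃u ∀w (N(u,w) ∧ ¬N(w,u)))) ∧ (∃p ¬N(p,p))
Rename bound variables to avoid capture: w↦y, w↦r.
  ((∃w ∃x (N(x,w) ∨ N(w,w))) ∨ (∀y N(y,y)) ∨ (∃u ∀r (N(u,r) ∧ ¬N(r,u)))) ∧ (∃p ¬N(p,p))
Finally move all quantifiers to the prefix:
  ∃w ∃x ∀y ∃u ∀r ∃p ((N(x,w) ∨ N(w,w) ∨ N(y,y) ∨ N(u,r) ∧ ¬N(r,u)) ∧ ¬N(p,p))
The prefix is ∃w ∃x ∀y ∃u ∀r ∃p: 2 universal, 4 existential.

4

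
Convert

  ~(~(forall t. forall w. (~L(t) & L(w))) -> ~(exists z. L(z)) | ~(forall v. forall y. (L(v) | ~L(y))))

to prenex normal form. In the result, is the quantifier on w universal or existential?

Eliminate → and ↔ using ¬ and ∨.
  ~(~~(forall t. forall w. (~L(t) & L(w))) | ~(exists z. L(z)) | ~(forall v. forall y. (L(v) | ~L(y))))
Push ¬ through the quantifiers and connectives to reach negation normal form:
  (exists t. exists w. (L(t) | ~L(w))) & (exists z. L(z)) & (forall v. forall y. (L(v) | ~L(y)))
Pull the quantifiers to the front (each side's bound variable is not free in the other side):
  exists t. exists w. exists z. forall v. forall y. ((L(t) | ~L(w)) & L(z) & (L(v) | ~L(y)))
The quantifier forall w sits under an odd number of negations (counting the antecedent side of each →), so it flips to exists w.

existential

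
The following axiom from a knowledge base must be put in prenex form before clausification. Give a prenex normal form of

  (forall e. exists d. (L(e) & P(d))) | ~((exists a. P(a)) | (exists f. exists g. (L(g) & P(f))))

Move each ¬ inward, flipping quantifiers it crosses:
  (forall e. exists d. (L(e) & P(d))) | (forall a. ~P(a)) & (forall f. forall g. (~L(g) | ~P(f)))
All bound variables are already distinct, so no renaming is needed.
Extract every quantifier outward, since the variables are now distinct and don't occur free across branches:
  forall e. exists d. forall a. forall f. forall g. (L(e) & P(d) | ~P(a) & (~L(g) | ~P(f)))

forall e. exists d. forall a. forall f. forall g. (L(e) & P(d) | ~P(a) & (~L(g) | ~P(f)))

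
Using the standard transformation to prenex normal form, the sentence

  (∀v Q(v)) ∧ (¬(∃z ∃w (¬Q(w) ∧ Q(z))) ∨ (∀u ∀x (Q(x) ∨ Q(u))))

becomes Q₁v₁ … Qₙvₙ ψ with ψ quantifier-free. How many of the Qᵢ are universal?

5

Drive negations inward (¬∀x A ≡ ∃x ¬A, ¬∃x A ≡ ∀x ¬A, De Morgan for ∧/∨):
  (∀v Q(v)) ∧ ((∀z ∀w (Q(w) ∨ ¬Q(z))) ∨ (∀u ∀x (Q(x) ∨ Q(u))))
Finally move all quantifiers to the prefix:
  ∀v ∀z ∀w ∀u ∀x (Q(v) ∧ (Q(w) ∨ ¬Q(z) ∨ Q(x) ∨ Q(u)))
The prefix is ∀v ∀z ∀w ∀u ∀x: 5 universal, 0 existential.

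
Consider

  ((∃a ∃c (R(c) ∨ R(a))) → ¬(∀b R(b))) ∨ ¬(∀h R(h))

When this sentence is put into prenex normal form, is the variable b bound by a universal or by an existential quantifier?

Rewrite implications/biconditionals: A → B as ¬A ∨ B.
  ¬(∃a ∃c (R(c) ∨ R(a))) ∨ ¬(∀b R(b)) ∨ ¬(∀h R(h))
Push ¬ through the quantifiers and connectives to reach negation normal form:
  (∀a ∀c (¬R(c) ∧ ¬R(a))) ∨ (∃b ¬R(b)) ∨ (∃h ¬R(h))
Extract every quantifier outward, since the variables are now distinct and don't occur free across branches:
  ∀a ∀c ∃b ∃h (¬R(c) ∧ ¬R(a) ∨ ¬R(b) ∨ ¬R(h))
The quantifier ∀b sits under an odd number of negations (counting the antecedent side of each →), so it flips to ∃b.

existential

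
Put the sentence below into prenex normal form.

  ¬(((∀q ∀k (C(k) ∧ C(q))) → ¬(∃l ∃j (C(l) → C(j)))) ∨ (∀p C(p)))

∀q ∀k ∃l ∃j ∃p (C(k) ∧ C(q) ∧ (¬C(l) ∨ C(j)) ∧ ¬C(p))

First replace A → B with ¬A ∨ B.
  ¬(¬(∀q ∀k (C(k) ∧ C(q))) ∨ ¬(∃l ∃j (¬C(l) ∨ C(j))) ∨ (∀p C(p)))
Drive negations inward (¬∀x A ≡ ∃x ¬A, ¬∃x A ≡ ∀x ¬A, De Morgan for ∧/∨):
  (∀q ∀k (C(k) ∧ C(q))) ∧ (∃l ∃j (¬C(l) ∨ C(j))) ∧ (∃p ¬C(p))
Finally move all quantifiers to the prefix:
  ∀q ∀k ∃l ∃j ∃p (C(k) ∧ C(q) ∧ (¬C(l) ∨ C(j)) ∧ ¬C(p))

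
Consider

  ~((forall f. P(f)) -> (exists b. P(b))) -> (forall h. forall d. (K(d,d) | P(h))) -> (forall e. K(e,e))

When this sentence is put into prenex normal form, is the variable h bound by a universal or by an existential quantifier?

Rewrite implications/biconditionals: A → B as ¬A ∨ B.
  ~~(~(forall f. P(f)) | (exists b. P(b))) | ~(forall h. forall d. (K(d,d) | P(h))) | (forall e. K(e,e))
Push ¬ through the quantifiers and connectives to reach negation normal form:
  (exists f. ~P(f)) | (exists b. P(b)) | (exists h. exists d. (~K(d,d) & ~P(h))) | (forall e. K(e,e))
Extract every quantifier outward, since the variables are now distinct and don't occur free across branches:
  exists f. exists b. exists h. exists d. forall e. (~P(f) | P(b) | ~K(d,d) & ~P(h) | K(e,e))
The quantifier forall h sits under an odd number of negations (counting the antecedent side of each →), so it flips to exists h.

existential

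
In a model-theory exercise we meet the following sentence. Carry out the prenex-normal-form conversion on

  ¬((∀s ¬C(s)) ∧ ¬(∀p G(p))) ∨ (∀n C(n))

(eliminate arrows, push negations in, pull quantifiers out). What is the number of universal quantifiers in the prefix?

2

Move each ¬ inward, flipping quantifiers it crosses:
  (∃s C(s)) ∨ (∀p G(p)) ∨ (∀n C(n))
Pull the quantifiers to the front (each side's bound variable is not free in the other side):
  ∃s ∀p ∀n (C(s) ∨ G(p) ∨ C(n))
The prefix is ∃s ∀p ∀n: 2 universal, 1 existential.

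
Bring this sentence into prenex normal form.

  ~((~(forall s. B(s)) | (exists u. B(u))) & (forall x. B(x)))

forall s. forall u. exists x. (B(s) & ~B(u) | ~B(x))

Push ¬ through the quantifiers and connectives to reach negation normal form:
  (forall s. B(s)) & (forall u. ~B(u)) | (exists x. ~B(x))
Pull the quantifiers to the front (each side's bound variable is not free in the other side):
  forall s. forall u. exists x. (B(s) & ~B(u) | ~B(x))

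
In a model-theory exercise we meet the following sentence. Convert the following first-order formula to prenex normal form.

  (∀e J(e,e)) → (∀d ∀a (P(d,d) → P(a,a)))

Eliminate → and ↔ using ¬ and ∨.
  ¬(∀e J(e,e)) ∨ (∀d ∀a (¬P(d,d) ∨ P(a,a)))
Push ¬ through the quantifiers and connectives to reach negation normal form:
  (∃e ¬J(e,e)) ∨ (∀d ∀a (¬P(d,d) ∨ P(a,a)))
All bound variables are already distinct, so no renaming is needed.
Extract every quantifier outward, since the variables are now distinct and don't occur free across branches:
  ∃e ∀d ∀a (¬J(e,e) ∨ ¬P(d,d) ∨ P(a,a))

∃e ∀d ∀a (¬J(e,e) ∨ ¬P(d,d) ∨ P(a,a))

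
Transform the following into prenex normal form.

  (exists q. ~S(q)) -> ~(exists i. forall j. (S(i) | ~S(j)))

forall q. forall i. exists j. (S(q) | ~S(i) & S(j))

Eliminate → and ↔ using ¬ and ∨.
  ~(exists q. ~S(q)) | ~(exists i. forall j. (S(i) | ~S(j)))
Move each ¬ inward, flipping quantifiers it crosses:
  (forall q. S(q)) | (forall i. exists j. (~S(i) & S(j)))
All bound variables are already distinct, so no renaming is needed.
Extract every quantifier outward, since the variables are now distinct and don't occur free across branches:
  forall q. forall i. exists j. (S(q) | ~S(i) & S(j))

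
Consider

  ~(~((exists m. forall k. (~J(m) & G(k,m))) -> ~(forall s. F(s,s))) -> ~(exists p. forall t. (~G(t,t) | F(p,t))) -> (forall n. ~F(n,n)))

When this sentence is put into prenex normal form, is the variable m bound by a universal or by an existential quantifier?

existential

First replace A → B with ¬A ∨ B.
  ~(~~(~(exists m. forall k. (~J(m) & G(k,m))) | ~(forall s. F(s,s))) | ~~(exists p. forall t. (~G(t,t) | F(p,t))) | (forall n. ~F(n,n)))
Drive negations inward (¬∀x A ≡ ∃x ¬A, ¬∃x A ≡ ∀x ¬A, De Morgan for ∧/∨):
  (exists m. forall k. (~J(m) & G(k,m))) & (forall s. F(s,s)) & (forall p. exists t. (G(t,t) & ~F(p,t))) & (exists n. F(n,n))
All bound variables are already distinct, so no renaming is needed.
Pull the quantifiers to the front (each side's bound variable is not free in the other side):
  exists m. forall k. forall s. forall p. exists t. exists n. (~J(m) & G(k,m) & F(s,s) & G(t,t) & ~F(p,t) & F(n,n))
The quantifier exists m sits under an even number of negations (counting the antecedent side of each →), so it remains existential.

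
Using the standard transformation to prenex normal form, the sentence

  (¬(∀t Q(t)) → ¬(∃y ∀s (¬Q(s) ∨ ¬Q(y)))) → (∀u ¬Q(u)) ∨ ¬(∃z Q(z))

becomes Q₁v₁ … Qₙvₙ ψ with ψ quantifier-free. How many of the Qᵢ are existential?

Rewrite implications/biconditionals: A → B as ¬A ∨ B.
  ¬(¬¬(∀t Q(t)) ∨ ¬(∃y ∀s (¬Q(s) ∨ ¬Q(y)))) ∨ (∀u ¬Q(u)) ∨ ¬(∃z Q(z))
Push ¬ through the quantifiers and connectives to reach negation normal form:
  (∃t ¬Q(t)) ∧ (∃y ∀s (¬Q(s) ∨ ¬Q(y))) ∨ (∀u ¬Q(u)) ∨ (∀z ¬Q(z))
Finally move all quantifiers to the prefix:
  ∃t ∃y ∀s ∀u ∀z (¬Q(t) ∧ (¬Q(s) ∨ ¬Q(y)) ∨ ¬Q(u) ∨ ¬Q(z))
The prefix is ∃t ∃y ∀s ∀u ∀z: 3 universal, 2 existential.

2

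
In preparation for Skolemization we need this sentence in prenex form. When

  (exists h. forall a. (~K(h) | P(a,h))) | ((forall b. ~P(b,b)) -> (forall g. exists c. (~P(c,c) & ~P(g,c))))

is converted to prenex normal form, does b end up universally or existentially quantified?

existential

Rewrite implications/biconditionals: A → B as ¬A ∨ B.
  (exists h. forall a. (~K(h) | P(a,h))) | ~(forall b. ~P(b,b)) | (forall g. exists c. (~P(c,c) & ~P(g,c)))
Move each ¬ inward, flipping quantifiers it crosses:
  (exists h. forall a. (~K(h) | P(a,h))) | (exists b. P(b,b)) | (forall g. exists c. (~P(c,c) & ~P(g,c)))
All bound variables are already distinct, so no renaming is needed.
Pull the quantifiers to the front (each side's bound variable is not free in the other side):
  exists h. forall a. exists b. forall g. exists c. (~K(h) | P(a,h) | P(b,b) | ~P(c,c) & ~P(g,c))
The quantifier forall b sits under an odd number of negations (counting the antecedent side of each →), so it flips to exists b.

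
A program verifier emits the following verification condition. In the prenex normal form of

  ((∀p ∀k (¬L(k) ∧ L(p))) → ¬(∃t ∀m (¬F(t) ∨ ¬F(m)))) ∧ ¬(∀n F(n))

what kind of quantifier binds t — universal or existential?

Rewrite implications/biconditionals: A → B as ¬A ∨ B.
  (¬(∀p ∀k (¬L(k) ∧ L(p))) ∨ ¬(∃t ∀m (¬F(t) ∨ ¬F(m)))) ∧ ¬(∀n F(n))
Move each ¬ inward, flipping quantifiers it crosses:
  ((∃p ∃k (L(k) ∨ ¬L(p))) ∨ (∀t ∃m (F(t) ∧ F(m)))) ∧ (∃n ¬F(n))
Pull the quantifiers to the front (each side's bound variable is not free in the other side):
  ∃p ∃k ∀t ∃m ∃n ((L(k) ∨ ¬L(p) ∨ F(t) ∧ F(m)) ∧ ¬F(n))
The quantifier ∃t sits under an odd number of negations (counting the antecedent side of each →), so it flips to ∀t.

universal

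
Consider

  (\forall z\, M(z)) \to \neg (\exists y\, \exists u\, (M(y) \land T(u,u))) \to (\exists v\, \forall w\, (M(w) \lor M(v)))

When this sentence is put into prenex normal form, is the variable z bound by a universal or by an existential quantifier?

existential

Rewrite implications/biconditionals: A → B as ¬A ∨ B.
  \neg (\forall z\, M(z)) \lor \neg \neg (\exists y\, \exists u\, (M(y) \land T(u,u))) \lor (\exists v\, \forall w\, (M(w) \lor M(v)))
Push ¬ through the quantifiers and connectives to reach negation normal form:
  (\exists z\, \neg M(z)) \lor (\exists y\, \exists u\, (M(y) \land T(u,u))) \lor (\exists v\, \forall w\, (M(w) \lor M(v)))
Extract every quantifier outward, since the variables are now distinct and don't occur free across branches:
  \exists z\, \exists y\, \exists u\, \exists v\, \forall w\, (\neg M(z) \lor M(y) \land T(u,u) \lor M(w) \lor M(v))
The quantifier \forall z sits under an odd number of negations (counting the antecedent side of each →), so it flips to \exists z.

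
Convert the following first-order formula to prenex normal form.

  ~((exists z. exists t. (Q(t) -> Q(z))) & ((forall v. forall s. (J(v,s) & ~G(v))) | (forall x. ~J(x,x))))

forall z. forall t. exists v. exists s. exists x. (Q(t) & ~Q(z) | (~J(v,s) | G(v)) & J(x,x))

Rewrite implications/biconditionals: A → B as ¬A ∨ B.
  ~((exists z. exists t. (~Q(t) | Q(z))) & ((forall v. forall s. (J(v,s) & ~G(v))) | (forall x. ~J(x,x))))
Drive negations inward (¬∀x A ≡ ∃x ¬A, ¬∃x A ≡ ∀x ¬A, De Morgan for ∧/∨):
  (forall z. forall t. (Q(t) & ~Q(z))) | (exists v. exists s. (~J(v,s) | G(v))) & (exists x. J(x,x))
All bound variables are already distinct, so no renaming is needed.
Pull the quantifiers to the front (each side's bound variable is not free in the other side):
  forall z. forall t. exists v. exists s. exists x. (Q(t) & ~Q(z) | (~J(v,s) | G(v)) & J(x,x))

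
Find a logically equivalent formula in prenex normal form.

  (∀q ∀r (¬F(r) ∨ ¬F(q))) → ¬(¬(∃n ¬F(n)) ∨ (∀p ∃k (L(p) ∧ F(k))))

∃q ∃r ∃n ∃p ∀k (F(r) ∧ F(q) ∨ ¬F(n) ∧ (¬L(p) ∨ ¬F(k)))

First replace A → B with ¬A ∨ B.
  ¬(∀q ∀r (¬F(r) ∨ ¬F(q))) ∨ ¬(¬(∃n ¬F(n)) ∨ (∀p ∃k (L(p) ∧ F(k))))
Drive negations inward (¬∀x A ≡ ∃x ¬A, ¬∃x A ≡ ∀x ¬A, De Morgan for ∧/∨):
  (∃q ∃r (F(r) ∧ F(q))) ∨ (∃n ¬F(n)) ∧ (∃p ∀k (¬L(p) ∨ ¬F(k)))
Finally move all quantifiers to the prefix:
  ∃q ∃r ∃n ∃p ∀k (F(r) ∧ F(q) ∨ ¬F(n) ∧ (¬L(p) ∨ ¬F(k)))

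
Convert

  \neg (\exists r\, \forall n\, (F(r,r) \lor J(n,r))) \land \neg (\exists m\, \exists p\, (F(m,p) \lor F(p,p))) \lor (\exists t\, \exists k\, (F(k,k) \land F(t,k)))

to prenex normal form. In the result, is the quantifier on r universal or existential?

Push ¬ through the quantifiers and connectives to reach negation normal form:
  (\forall r\, \exists n\, (\neg F(r,r) \land \neg J(n,r))) \land (\forall m\, \forall p\, (\neg F(m,p) \land \neg F(p,p))) \lor (\exists t\, \exists k\, (F(k,k) \land F(t,k)))
Finally move all quantifiers to the prefix:
  \forall r\, \exists n\, \forall m\, \forall p\, \exists t\, \exists k\, (\neg F(r,r) \land \neg J(n,r) \land \neg F(m,p) \land \neg F(p,p) \lor F(k,k) \land F(t,k))
The quantifier \exists r sits under an odd number of negations, so it flips to \forall r.

universal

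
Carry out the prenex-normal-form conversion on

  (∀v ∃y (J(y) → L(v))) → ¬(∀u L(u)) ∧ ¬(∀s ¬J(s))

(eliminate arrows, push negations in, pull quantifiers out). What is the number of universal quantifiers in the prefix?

Eliminate → and ↔ using ¬ and ∨.
  ¬(∀v ∃y (¬J(y) ∨ L(v))) ∨ ¬(∀u L(u)) ∧ ¬(∀s ¬J(s))
Push ¬ through the quantifiers and connectives to reach negation normal form:
  (∃v ∀y (J(y) ∧ ¬L(v))) ∨ (∃u ¬L(u)) ∧ (∃s J(s))
All bound variables are already distinct, so no renaming is needed.
Extract every quantifier outward, since the variables are now distinct and don't occur free across branches:
  ∃v ∀y ∃u ∃s (J(y) ∧ ¬L(v) ∨ ¬L(u) ∧ J(s))
The prefix is ∃v ∀y ∃u ∃s: 1 universal, 3 existential.

1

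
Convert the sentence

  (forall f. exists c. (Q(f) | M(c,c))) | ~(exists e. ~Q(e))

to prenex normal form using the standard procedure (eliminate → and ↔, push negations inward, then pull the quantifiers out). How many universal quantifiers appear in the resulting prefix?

2

Move each ¬ inward, flipping quantifiers it crosses:
  (forall f. exists c. (Q(f) | M(c,c))) | (forall e. Q(e))
All bound variables are already distinct, so no renaming is needed.
Pull the quantifiers to the front (each side's bound variable is not free in the other side):
  forall f. exists c. forall e. (Q(f) | M(c,c) | Q(e))
The prefix is forall f exists c forall e: 2 universal, 1 existential.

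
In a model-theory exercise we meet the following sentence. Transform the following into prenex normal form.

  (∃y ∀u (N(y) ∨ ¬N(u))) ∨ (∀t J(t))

∃y ∀u ∀t (N(y) ∨ ¬N(u) ∨ J(t))

All bound variables are already distinct, so no renaming is needed.
Finally move all quantifiers to the prefix:
  ∃y ∀u ∀t (N(y) ∨ ¬N(u) ∨ J(t))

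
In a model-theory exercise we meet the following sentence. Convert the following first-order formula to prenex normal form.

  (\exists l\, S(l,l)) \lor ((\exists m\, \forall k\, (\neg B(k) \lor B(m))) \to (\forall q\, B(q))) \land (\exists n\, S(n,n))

\exists l\, \forall m\, \exists k\, \forall q\, \exists n\, (S(l,l) \lor (B(k) \land \neg B(m) \lor B(q)) \land S(n,n))

Rewrite implications/biconditionals: A → B as ¬A ∨ B.
  (\exists l\, S(l,l)) \lor (\neg (\exists m\, \forall k\, (\neg B(k) \lor B(m))) \lor (\forall q\, B(q))) \land (\exists n\, S(n,n))
Push ¬ through the quantifiers and connectives to reach negation normal form:
  (\exists l\, S(l,l)) \lor ((\forall m\, \exists k\, (B(k) \land \neg B(m))) \lor (\forall q\, B(q))) \land (\exists n\, S(n,n))
All bound variables are already distinct, so no renaming is needed.
Extract every quantifier outward, since the variables are now distinct and don't occur free across branches:
  \exists l\, \forall m\, \exists k\, \forall q\, \exists n\, (S(l,l) \lor (B(k) \land \neg B(m) \lor B(q)) \land S(n,n))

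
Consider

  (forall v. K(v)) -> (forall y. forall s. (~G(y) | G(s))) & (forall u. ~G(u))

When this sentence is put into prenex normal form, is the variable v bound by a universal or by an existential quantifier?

existential

Rewrite implications/biconditionals: A → B as ¬A ∨ B.
  ~(forall v. K(v)) | (forall y. forall s. (~G(y) | G(s))) & (forall u. ~G(u))
Move each ¬ inward, flipping quantifiers it crosses:
  (exists v. ~K(v)) | (forall y. forall s. (~G(y) | G(s))) & (forall u. ~G(u))
All bound variables are already distinct, so no renaming is needed.
Extract every quantifier outward, since the variables are now distinct and don't occur free across branches:
  exists v. forall y. forall s. forall u. (~K(v) | (~G(y) | G(s)) & ~G(u))
The quantifier forall v sits under an odd number of negations (counting the antecedent side of each →), so it flips to exists v.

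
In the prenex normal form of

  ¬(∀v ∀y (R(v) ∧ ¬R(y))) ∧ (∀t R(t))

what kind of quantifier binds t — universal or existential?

Move each ¬ inward, flipping quantifiers it crosses:
  (∃v ∃y (¬R(v) ∨ R(y))) ∧ (∀t R(t))
All bound variables are already distinct, so no renaming is needed.
Pull the quantifiers to the front (each side's bound variable is not free in the other side):
  ∃v ∃y ∀t ((¬R(v) ∨ R(y)) ∧ R(t))
The quantifier ∀t sits under an even number of negations, so it remains universal.

universal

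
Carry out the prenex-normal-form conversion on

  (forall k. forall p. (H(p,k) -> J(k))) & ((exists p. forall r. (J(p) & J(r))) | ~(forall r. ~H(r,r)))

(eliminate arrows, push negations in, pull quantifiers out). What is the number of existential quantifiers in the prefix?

2

Rewrite implications/biconditionals: A → B as ¬A ∨ B.
  (forall k. forall p. (~H(p,k) | J(k))) & ((exists p. forall r. (J(p) & J(r))) | ~(forall r. ~H(r,r)))
Drive negations inward (¬∀x A ≡ ∃x ¬A, ¬∃x A ≡ ∀x ¬A, De Morgan for ∧/∨):
  (forall k. forall p. (~H(p,k) | J(k))) & ((exists p. forall r. (J(p) & J(r))) | (exists r. H(r,r)))
Standardize variables apart so no two quantifiers bind the same name: p↦c, r↦u.
  (forall k. forall p. (~H(p,k) | J(k))) & ((exists c. forall r. (J(c) & J(r))) | (exists u. H(u,u)))
Finally move all quantifiers to the prefix:
  forall k. forall p. exists c. forall r. exists u. ((~H(p,k) | J(k)) & (J(c) & J(r) | H(u,u)))
The prefix is forall k forall p exists c forall r exists u: 3 universal, 2 existential.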